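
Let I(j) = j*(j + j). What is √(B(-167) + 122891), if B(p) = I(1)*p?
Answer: √122557 ≈ 350.08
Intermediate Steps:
I(j) = 2*j² (I(j) = j*(2*j) = 2*j²)
B(p) = 2*p (B(p) = (2*1²)*p = (2*1)*p = 2*p)
√(B(-167) + 122891) = √(2*(-167) + 122891) = √(-334 + 122891) = √122557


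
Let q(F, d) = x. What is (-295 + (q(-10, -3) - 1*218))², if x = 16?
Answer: 247009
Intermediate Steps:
q(F, d) = 16
(-295 + (q(-10, -3) - 1*218))² = (-295 + (16 - 1*218))² = (-295 + (16 - 218))² = (-295 - 202)² = (-497)² = 247009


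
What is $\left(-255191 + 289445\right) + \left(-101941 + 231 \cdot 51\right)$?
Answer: $-55906$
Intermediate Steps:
$\left(-255191 + 289445\right) + \left(-101941 + 231 \cdot 51\right) = 34254 + \left(-101941 + 11781\right) = 34254 - 90160 = -55906$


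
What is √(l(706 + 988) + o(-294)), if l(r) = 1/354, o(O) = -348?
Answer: I*√43609614/354 ≈ 18.655*I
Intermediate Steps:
l(r) = 1/354
√(l(706 + 988) + o(-294)) = √(1/354 - 348) = √(-123191/354) = I*√43609614/354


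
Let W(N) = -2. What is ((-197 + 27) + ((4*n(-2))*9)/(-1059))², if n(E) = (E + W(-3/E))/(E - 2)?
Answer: 3602640484/124609 ≈ 28912.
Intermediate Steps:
n(E) = 1 (n(E) = (E - 2)/(E - 2) = (-2 + E)/(-2 + E) = 1)
((-197 + 27) + ((4*n(-2))*9)/(-1059))² = ((-197 + 27) + ((4*1)*9)/(-1059))² = (-170 + (4*9)*(-1/1059))² = (-170 + 36*(-1/1059))² = (-170 - 12/353)² = (-60022/353)² = 3602640484/124609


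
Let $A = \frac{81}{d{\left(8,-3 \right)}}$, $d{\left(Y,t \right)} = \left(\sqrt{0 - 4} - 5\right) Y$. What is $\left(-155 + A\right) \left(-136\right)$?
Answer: $\frac{618205}{29} + \frac{2754 i}{29} \approx 21317.0 + 94.966 i$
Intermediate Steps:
$d{\left(Y,t \right)} = Y \left(-5 + 2 i\right)$ ($d{\left(Y,t \right)} = \left(\sqrt{-4} - 5\right) Y = \left(2 i - 5\right) Y = \left(-5 + 2 i\right) Y = Y \left(-5 + 2 i\right)$)
$A = \frac{81 \left(-40 - 16 i\right)}{1856}$ ($A = \frac{81}{8 \left(-5 + 2 i\right)} = \frac{81}{-40 + 16 i} = 81 \frac{-40 - 16 i}{1856} = \frac{81 \left(-40 - 16 i\right)}{1856} \approx -1.7457 - 0.69828 i$)
$\left(-155 + A\right) \left(-136\right) = \left(-155 - \left(\frac{405}{232} + \frac{81 i}{116}\right)\right) \left(-136\right) = \left(- \frac{36365}{232} - \frac{81 i}{116}\right) \left(-136\right) = \frac{618205}{29} + \frac{2754 i}{29}$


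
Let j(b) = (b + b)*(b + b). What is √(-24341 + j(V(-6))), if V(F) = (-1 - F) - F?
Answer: I*√23857 ≈ 154.46*I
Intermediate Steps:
V(F) = -1 - 2*F
j(b) = 4*b² (j(b) = (2*b)*(2*b) = 4*b²)
√(-24341 + j(V(-6))) = √(-24341 + 4*(-1 - 2*(-6))²) = √(-24341 + 4*(-1 + 12)²) = √(-24341 + 4*11²) = √(-24341 + 4*121) = √(-24341 + 484) = √(-23857) = I*√23857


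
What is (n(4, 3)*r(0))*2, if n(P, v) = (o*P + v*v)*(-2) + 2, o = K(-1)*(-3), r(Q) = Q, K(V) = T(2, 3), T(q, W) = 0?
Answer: 0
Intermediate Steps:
K(V) = 0
o = 0 (o = 0*(-3) = 0)
n(P, v) = 2 - 2*v² (n(P, v) = (0*P + v*v)*(-2) + 2 = (0 + v²)*(-2) + 2 = v²*(-2) + 2 = -2*v² + 2 = 2 - 2*v²)
(n(4, 3)*r(0))*2 = ((2 - 2*3²)*0)*2 = ((2 - 2*9)*0)*2 = ((2 - 18)*0)*2 = -16*0*2 = 0*2 = 0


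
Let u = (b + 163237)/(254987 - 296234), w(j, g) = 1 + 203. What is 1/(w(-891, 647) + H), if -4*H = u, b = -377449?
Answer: 13749/2786945 ≈ 0.0049334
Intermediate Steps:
w(j, g) = 204
u = 71404/13749 (u = (-377449 + 163237)/(254987 - 296234) = -214212/(-41247) = -214212*(-1/41247) = 71404/13749 ≈ 5.1934)
H = -17851/13749 (H = -¼*71404/13749 = -17851/13749 ≈ -1.2983)
1/(w(-891, 647) + H) = 1/(204 - 17851/13749) = 1/(2786945/13749) = 13749/2786945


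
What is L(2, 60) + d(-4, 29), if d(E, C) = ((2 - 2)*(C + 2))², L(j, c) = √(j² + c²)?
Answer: 2*√901 ≈ 60.033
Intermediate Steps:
L(j, c) = √(c² + j²)
d(E, C) = 0 (d(E, C) = (0*(2 + C))² = 0² = 0)
L(2, 60) + d(-4, 29) = √(60² + 2²) + 0 = √(3600 + 4) + 0 = √3604 + 0 = 2*√901 + 0 = 2*√901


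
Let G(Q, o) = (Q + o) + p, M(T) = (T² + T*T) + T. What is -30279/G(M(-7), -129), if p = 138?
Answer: -30279/100 ≈ -302.79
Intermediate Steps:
M(T) = T + 2*T² (M(T) = (T² + T²) + T = 2*T² + T = T + 2*T²)
G(Q, o) = 138 + Q + o (G(Q, o) = (Q + o) + 138 = 138 + Q + o)
-30279/G(M(-7), -129) = -30279/(138 - 7*(1 + 2*(-7)) - 129) = -30279/(138 - 7*(1 - 14) - 129) = -30279/(138 - 7*(-13) - 129) = -30279/(138 + 91 - 129) = -30279/100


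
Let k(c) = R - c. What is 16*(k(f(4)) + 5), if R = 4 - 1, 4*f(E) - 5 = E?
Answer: 92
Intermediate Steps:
f(E) = 5/4 + E/4
R = 3
k(c) = 3 - c
16*(k(f(4)) + 5) = 16*((3 - (5/4 + (¼)*4)) + 5) = 16*((3 - (5/4 + 1)) + 5) = 16*((3 - 1*9/4) + 5) = 16*((3 - 9/4) + 5) = 16*(¾ + 5) = 16*(23/4) = 92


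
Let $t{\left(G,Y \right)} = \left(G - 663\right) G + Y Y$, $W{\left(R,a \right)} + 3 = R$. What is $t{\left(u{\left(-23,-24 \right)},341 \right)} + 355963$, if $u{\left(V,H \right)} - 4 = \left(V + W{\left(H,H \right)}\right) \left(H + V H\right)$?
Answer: $714721608$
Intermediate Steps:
$W{\left(R,a \right)} = -3 + R$
$u{\left(V,H \right)} = 4 + \left(H + H V\right) \left(-3 + H + V\right)$ ($u{\left(V,H \right)} = 4 + \left(V + \left(-3 + H\right)\right) \left(H + V H\right) = 4 + \left(-3 + H + V\right) \left(H + H V\right) = 4 + \left(H + H V\right) \left(-3 + H + V\right)$)
$t{\left(G,Y \right)} = Y^{2} + G \left(-663 + G\right)$ ($t{\left(G,Y \right)} = \left(-663 + G\right) G + Y^{2} = G \left(-663 + G\right) + Y^{2} = Y^{2} + G \left(-663 + G\right)$)
$t{\left(u{\left(-23,-24 \right)},341 \right)} + 355963 = \left(\left(4 - -552 - 24 \left(-23\right)^{2} - 24 \left(-3 - 24\right) - - 552 \left(-3 - 24\right)\right)^{2} + 341^{2} - 663 \left(4 - -552 - 24 \left(-23\right)^{2} - 24 \left(-3 - 24\right) - - 552 \left(-3 - 24\right)\right)\right) + 355963 = \left(\left(4 + 552 - 12696 - -648 - \left(-552\right) \left(-27\right)\right)^{2} + 116281 - 663 \left(4 + 552 - 12696 - -648 - \left(-552\right) \left(-27\right)\right)\right) + 355963 = \left(\left(4 + 552 - 12696 + 648 - 14904\right)^{2} + 116281 - 663 \left(4 + 552 - 12696 + 648 - 14904\right)\right) + 355963 = \left(\left(-26396\right)^{2} + 116281 - -17500548\right) + 355963 = \left(696748816 + 116281 + 17500548\right) + 355963 = 714365645 + 355963 = 714721608$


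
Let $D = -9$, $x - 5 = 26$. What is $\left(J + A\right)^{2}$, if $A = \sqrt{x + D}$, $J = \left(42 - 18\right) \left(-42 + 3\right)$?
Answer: $\left(936 - \sqrt{22}\right)^{2} \approx 8.6734 \cdot 10^{5}$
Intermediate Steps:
$x = 31$ ($x = 5 + 26 = 31$)
$J = -936$ ($J = 24 \left(-39\right) = -936$)
$A = \sqrt{22}$ ($A = \sqrt{31 - 9} = \sqrt{22} \approx 4.6904$)
$\left(J + A\right)^{2} = \left(-936 + \sqrt{22}\right)^{2}$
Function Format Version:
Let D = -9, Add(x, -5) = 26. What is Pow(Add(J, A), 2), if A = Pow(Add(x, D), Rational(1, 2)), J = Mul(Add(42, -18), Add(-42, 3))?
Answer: Pow(Add(936, Mul(-1, Pow(22, Rational(1, 2)))), 2) ≈ 8.6734e+5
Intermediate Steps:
x = 31 (x = Add(5, 26) = 31)
J = -936 (J = Mul(24, -39) = -936)
A = Pow(22, Rational(1, 2)) (A = Pow(Add(31, -9), Rational(1, 2)) = Pow(22, Rational(1, 2)) ≈ 4.6904)
Pow(Add(J, A), 2) = Pow(Add(-936, Pow(22, Rational(1, 2))), 2)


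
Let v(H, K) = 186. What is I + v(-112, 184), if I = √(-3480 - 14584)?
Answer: 186 + 4*I*√1129 ≈ 186.0 + 134.4*I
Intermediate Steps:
I = 4*I*√1129 (I = √(-18064) = 4*I*√1129 ≈ 134.4*I)
I + v(-112, 184) = 4*I*√1129 + 186 = 186 + 4*I*√1129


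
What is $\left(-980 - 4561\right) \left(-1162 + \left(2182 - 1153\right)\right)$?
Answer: $736953$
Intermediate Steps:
$\left(-980 - 4561\right) \left(-1162 + \left(2182 - 1153\right)\right) = - 5541 \left(-1162 + 1029\right) = \left(-5541\right) \left(-133\right) = 736953$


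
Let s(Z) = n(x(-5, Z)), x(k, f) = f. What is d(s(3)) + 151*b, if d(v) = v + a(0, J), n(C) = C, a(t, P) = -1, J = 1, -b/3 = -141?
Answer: 63875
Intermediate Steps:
b = 423 (b = -3*(-141) = 423)
s(Z) = Z
d(v) = -1 + v (d(v) = v - 1 = -1 + v)
d(s(3)) + 151*b = (-1 + 3) + 151*423 = 2 + 63873 = 63875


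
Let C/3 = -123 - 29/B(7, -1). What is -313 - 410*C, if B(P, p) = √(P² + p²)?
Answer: 150977 + 3567*√2 ≈ 1.5602e+5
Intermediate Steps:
C = -369 - 87*√2/10 (C = 3*(-123 - 29/(√(7² + (-1)²))) = 3*(-123 - 29/(√(49 + 1))) = 3*(-123 - 29/(√50)) = 3*(-123 - 29/(5*√2)) = 3*(-123 - 29*√2/10) = -369 - 87*√2/10 ≈ -381.30)
-313 - 410*C = -313 - 410*(-369 - 87*√2/10) = -313 + (151290 + 3567*√2) = 150977 + 3567*√2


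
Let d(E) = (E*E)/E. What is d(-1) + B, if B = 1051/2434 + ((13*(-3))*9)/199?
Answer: -1129551/484366 ≈ -2.3320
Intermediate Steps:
B = -645185/484366 (B = 1051*(1/2434) - 39*9*(1/199) = 1051/2434 - 351*1/199 = 1051/2434 - 351/199 = -645185/484366 ≈ -1.3320)
d(E) = E (d(E) = E²/E = E)
d(-1) + B = -1 - 645185/484366 = -1129551/484366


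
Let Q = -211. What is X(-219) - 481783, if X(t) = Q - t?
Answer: -481775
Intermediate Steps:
X(t) = -211 - t
X(-219) - 481783 = (-211 - 1*(-219)) - 481783 = (-211 + 219) - 481783 = 8 - 481783 = -481775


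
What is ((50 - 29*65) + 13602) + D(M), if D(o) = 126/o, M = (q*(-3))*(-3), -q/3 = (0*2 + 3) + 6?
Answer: 317695/27 ≈ 11766.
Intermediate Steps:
q = -27 (q = -3*((0*2 + 3) + 6) = -3*((0 + 3) + 6) = -3*(3 + 6) = -3*9 = -27)
M = -243 (M = -27*(-3)*(-3) = 81*(-3) = -243)
((50 - 29*65) + 13602) + D(M) = ((50 - 29*65) + 13602) + 126/(-243) = ((50 - 1885) + 13602) + 126*(-1/243) = (-1835 + 13602) - 14/27 = 11767 - 14/27 = 317695/27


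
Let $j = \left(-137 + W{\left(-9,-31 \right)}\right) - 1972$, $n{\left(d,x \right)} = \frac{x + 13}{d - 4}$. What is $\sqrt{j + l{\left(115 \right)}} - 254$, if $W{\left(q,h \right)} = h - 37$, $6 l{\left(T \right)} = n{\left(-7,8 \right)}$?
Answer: $-254 + \frac{i \sqrt{1053822}}{22} \approx -254.0 + 46.662 i$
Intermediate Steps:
$n{\left(d,x \right)} = \frac{13 + x}{-4 + d}$
$l{\left(T \right)} = - \frac{7}{22}$ ($l{\left(T \right)} = \frac{\frac{1}{-4 - 7} \left(13 + 8\right)}{6} = \frac{\frac{1}{-11} \cdot 21}{6} = \frac{\left(- \frac{1}{11}\right) 21}{6} = \frac{1}{6} \left(- \frac{21}{11}\right) = - \frac{7}{22}$)
$W{\left(q,h \right)} = -37 + h$ ($W{\left(q,h \right)} = h - 37 = -37 + h$)
$j = -2177$ ($j = \left(-137 - 68\right) - 1972 = -205 - 1972 = -2177$)
$\sqrt{j + l{\left(115 \right)}} - 254 = \sqrt{-2177 - \frac{7}{22}} - 254 = \sqrt{- \frac{47901}{22}} - 254 = \frac{i \sqrt{1053822}}{22} - 254 = -254 + \frac{i \sqrt{1053822}}{22}$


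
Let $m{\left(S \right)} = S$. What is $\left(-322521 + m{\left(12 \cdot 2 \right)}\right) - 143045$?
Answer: $-465542$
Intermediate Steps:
$\left(-322521 + m{\left(12 \cdot 2 \right)}\right) - 143045 = \left(-322521 + 12 \cdot 2\right) - 143045 = \left(-322521 + 24\right) - 143045 = -322497 - 143045 = -465542$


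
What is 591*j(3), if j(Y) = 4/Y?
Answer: 788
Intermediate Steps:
591*j(3) = 591*(4/3) = 788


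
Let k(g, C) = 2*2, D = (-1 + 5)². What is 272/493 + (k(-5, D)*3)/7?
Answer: 460/203 ≈ 2.2660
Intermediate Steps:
D = 16 (D = 4² = 16)
k(g, C) = 4
272/493 + (k(-5, D)*3)/7 = 272/493 + (4*3)/7 = 272*(1/493) + 12*(⅐) = 16/29 + 12/7 = 460/203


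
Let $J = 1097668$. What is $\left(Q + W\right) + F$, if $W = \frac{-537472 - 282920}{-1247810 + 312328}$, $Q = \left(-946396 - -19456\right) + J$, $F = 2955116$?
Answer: $\frac{1462085808600}{467741} \approx 3.1258 \cdot 10^{6}$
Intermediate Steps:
$Q = 170728$ ($Q = \left(-946396 - -19456\right) + 1097668 = \left(-946396 + 19456\right) + 1097668 = -926940 + 1097668 = 170728$)
$W = \frac{410196}{467741}$ ($W = - \frac{820392}{-935482} = \left(-820392\right) \left(- \frac{1}{935482}\right) = \frac{410196}{467741} \approx 0.87697$)
$\left(Q + W\right) + F = \left(170728 + \frac{410196}{467741}\right) + 2955116 = \frac{79856895644}{467741} + 2955116 = \frac{1462085808600}{467741}$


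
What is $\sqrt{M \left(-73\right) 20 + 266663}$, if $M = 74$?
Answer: $\sqrt{158623} \approx 398.27$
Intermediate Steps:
$\sqrt{M \left(-73\right) 20 + 266663} = \sqrt{74 \left(-73\right) 20 + 266663} = \sqrt{\left(-5402\right) 20 + 266663} = \sqrt{-108040 + 266663} = \sqrt{158623}$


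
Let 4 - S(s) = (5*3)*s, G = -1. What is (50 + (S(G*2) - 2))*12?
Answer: 984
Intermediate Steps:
S(s) = 4 - 15*s (S(s) = 4 - 5*3*s = 4 - 15*s)
(50 + (S(G*2) - 2))*12 = (50 + ((4 - (-15)*2) - 2))*12 = (50 + ((4 - 15*(-2)) - 2))*12 = (50 + ((4 + 30) - 2))*12 = (50 + (34 - 2))*12 = (50 + 32)*12 = 82*12 = 984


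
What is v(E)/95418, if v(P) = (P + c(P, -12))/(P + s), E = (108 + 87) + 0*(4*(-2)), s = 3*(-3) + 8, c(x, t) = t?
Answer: 61/6170364 ≈ 9.8860e-6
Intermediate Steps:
s = -1 (s = -9 + 8 = -1)
E = 195 (E = 195 + 0*(-8) = 195 + 0 = 195)
v(P) = (-12 + P)/(-1 + P) (v(P) = (P - 12)/(P - 1) = (-12 + P)/(-1 + P))
v(E)/95418 = ((-12 + 195)/(-1 + 195))/95418 = (183/194)*(1/95418) = 61/6170364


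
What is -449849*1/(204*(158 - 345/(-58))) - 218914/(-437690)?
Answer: -119513244053/9228769770 ≈ -12.950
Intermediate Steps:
-449849*1/(204*(158 - 345/(-58))) - 218914/(-437690) = -449849*1/(204*(158 - 345*(-1/58))) - 218914*(-1/437690) = -449849*1/(204*(158 + 345/58)) + 4759/9515 = -449849/((9509/58)*204) + 4759/9515 = -449849/969918/29 + 4759/9515 = -449849*29/969918 + 4759/9515 = -13045621/969918 + 4759/9515 = -119513244053/9228769770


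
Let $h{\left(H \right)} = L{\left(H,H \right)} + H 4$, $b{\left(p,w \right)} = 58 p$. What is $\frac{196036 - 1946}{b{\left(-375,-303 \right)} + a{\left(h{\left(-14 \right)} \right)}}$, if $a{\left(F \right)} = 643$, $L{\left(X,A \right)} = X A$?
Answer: $- \frac{194090}{21107} \approx -9.1955$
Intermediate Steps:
$L{\left(X,A \right)} = A X$
$h{\left(H \right)} = H^{2} + 4 H$ ($h{\left(H \right)} = H H + H 4 = H^{2} + 4 H$)
$\frac{196036 - 1946}{b{\left(-375,-303 \right)} + a{\left(h{\left(-14 \right)} \right)}} = \frac{196036 - 1946}{58 \left(-375\right) + 643} = \frac{194090}{-21750 + 643} = \frac{194090}{-21107} = 194090 \left(- \frac{1}{21107}\right) = - \frac{194090}{21107}$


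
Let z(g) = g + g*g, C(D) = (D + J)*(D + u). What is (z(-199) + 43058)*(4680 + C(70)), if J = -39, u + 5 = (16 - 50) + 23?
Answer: 523950840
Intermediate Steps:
u = -16 (u = -5 + ((16 - 50) + 23) = -5 + (-34 + 23) = -5 - 11 = -16)
C(D) = (-39 + D)*(-16 + D) (C(D) = (D - 39)*(D - 16) = (-39 + D)*(-16 + D))
z(g) = g + g²
(z(-199) + 43058)*(4680 + C(70)) = (-199*(1 - 199) + 43058)*(4680 + (624 + 70² - 55*70)) = (-199*(-198) + 43058)*(4680 + (624 + 4900 - 3850)) = (39402 + 43058)*(4680 + 1674) = 82460*6354 = 523950840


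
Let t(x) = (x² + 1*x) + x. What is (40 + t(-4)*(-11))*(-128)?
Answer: 6144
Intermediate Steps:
t(x) = x² + 2*x (t(x) = (x² + x) + x = (x + x²) + x = x² + 2*x)
(40 + t(-4)*(-11))*(-128) = (40 - 4*(2 - 4)*(-11))*(-128) = (40 - 4*(-2)*(-11))*(-128) = (40 + 8*(-11))*(-128) = (40 - 88)*(-128) = -48*(-128) = 6144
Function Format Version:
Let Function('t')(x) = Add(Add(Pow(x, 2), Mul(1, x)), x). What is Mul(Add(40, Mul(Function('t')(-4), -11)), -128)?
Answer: 6144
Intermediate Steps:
Function('t')(x) = Add(Pow(x, 2), Mul(2, x)) (Function('t')(x) = Add(Add(Pow(x, 2), x), x) = Add(Add(x, Pow(x, 2)), x) = Add(Pow(x, 2), Mul(2, x)))
Mul(Add(40, Mul(Function('t')(-4), -11)), -128) = Mul(Add(40, Mul(Mul(-4, Add(2, -4)), -11)), -128) = Mul(Add(40, Mul(Mul(-4, -2), -11)), -128) = Mul(Add(40, Mul(8, -11)), -128) = Mul(Add(40, -88), -128) = Mul(-48, -128) = 6144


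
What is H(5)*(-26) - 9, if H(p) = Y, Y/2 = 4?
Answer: -217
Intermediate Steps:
Y = 8 (Y = 2*4 = 8)
H(p) = 8
H(5)*(-26) - 9 = 8*(-26) - 9 = -208 - 9 = -217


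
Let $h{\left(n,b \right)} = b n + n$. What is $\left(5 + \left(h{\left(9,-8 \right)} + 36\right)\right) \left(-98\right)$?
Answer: $2156$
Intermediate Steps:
$h{\left(n,b \right)} = n + b n$
$\left(5 + \left(h{\left(9,-8 \right)} + 36\right)\right) \left(-98\right) = \left(5 + \left(9 \left(1 - 8\right) + 36\right)\right) \left(-98\right) = \left(5 + \left(9 \left(-7\right) + 36\right)\right) \left(-98\right) = \left(5 + \left(-63 + 36\right)\right) \left(-98\right) = \left(5 - 27\right) \left(-98\right) = \left(-22\right) \left(-98\right) = 2156$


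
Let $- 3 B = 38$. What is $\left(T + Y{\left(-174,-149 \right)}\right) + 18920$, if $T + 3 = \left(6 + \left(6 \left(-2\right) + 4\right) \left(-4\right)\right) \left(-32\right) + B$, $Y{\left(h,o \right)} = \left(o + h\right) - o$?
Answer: $\frac{52543}{3} \approx 17514.0$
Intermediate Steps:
$B = - \frac{38}{3}$ ($B = \left(- \frac{1}{3}\right) 38 = - \frac{38}{3} \approx -12.667$)
$Y{\left(h,o \right)} = h$ ($Y{\left(h,o \right)} = \left(h + o\right) - o = h$)
$T = - \frac{3695}{3}$ ($T = -3 + \left(\left(6 + \left(6 \left(-2\right) + 4\right) \left(-4\right)\right) \left(-32\right) - \frac{38}{3}\right) = -3 + \left(\left(6 + \left(-12 + 4\right) \left(-4\right)\right) \left(-32\right) - \frac{38}{3}\right) = -3 + \left(\left(6 - -32\right) \left(-32\right) - \frac{38}{3}\right) = -3 + \left(\left(6 + 32\right) \left(-32\right) - \frac{38}{3}\right) = -3 + \left(38 \left(-32\right) - \frac{38}{3}\right) = -3 - \frac{3686}{3} = - \frac{3695}{3} \approx -1231.7$)
$\left(T + Y{\left(-174,-149 \right)}\right) + 18920 = \left(- \frac{3695}{3} - 174\right) + 18920 = - \frac{4217}{3} + 18920 = \frac{52543}{3}$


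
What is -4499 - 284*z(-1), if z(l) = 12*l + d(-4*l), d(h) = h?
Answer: -2227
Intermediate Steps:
z(l) = 8*l (z(l) = 12*l - 4*l = 8*l)
-4499 - 284*z(-1) = -4499 - 2272*(-1) = -4499 - 284*(-8) = -4499 + 2272 = -2227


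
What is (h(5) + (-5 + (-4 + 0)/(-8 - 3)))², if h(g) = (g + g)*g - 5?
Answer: 197136/121 ≈ 1629.2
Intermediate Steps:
h(g) = -5 + 2*g² (h(g) = (2*g)*g - 5 = 2*g² - 5 = -5 + 2*g²)
(h(5) + (-5 + (-4 + 0)/(-8 - 3)))² = ((-5 + 2*5²) + (-5 + (-4 + 0)/(-8 - 3)))² = ((-5 + 2*25) + (-5 - 4/(-11)))² = ((-5 + 50) + (-5 - 4*(-1/11)))² = (45 + (-5 + 4/11))² = (45 - 51/11)² = (444/11)² = 197136/121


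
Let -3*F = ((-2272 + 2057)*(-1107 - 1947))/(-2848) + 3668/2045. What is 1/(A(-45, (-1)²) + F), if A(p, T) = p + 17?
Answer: 8736240/421545773 ≈ 0.020724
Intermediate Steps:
F = 666160493/8736240 (F = -(((-2272 + 2057)*(-1107 - 1947))/(-2848) + 3668/2045)/3 = -(-215*(-3054)*(-1/2848) + 3668*(1/2045))/3 = -(656610*(-1/2848) + 3668/2045)/3 = -(-328305/1424 + 3668/2045)/3 = -⅓*(-666160493/2912080) = 666160493/8736240 ≈ 76.253)
A(p, T) = 17 + p
1/(A(-45, (-1)²) + F) = 1/((17 - 45) + 666160493/8736240) = 1/(-28 + 666160493/8736240) = 1/(421545773/8736240) = 8736240/421545773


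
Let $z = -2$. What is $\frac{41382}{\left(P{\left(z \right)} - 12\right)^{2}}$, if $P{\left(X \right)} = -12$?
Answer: $\frac{2299}{32} \approx 71.844$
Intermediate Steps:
$\frac{41382}{\left(P{\left(z \right)} - 12\right)^{2}} = \frac{41382}{\left(-12 - 12\right)^{2}} = \frac{41382}{\left(-24\right)^{2}} = \frac{41382}{576} = 41382 \cdot \frac{1}{576} = \frac{2299}{32}$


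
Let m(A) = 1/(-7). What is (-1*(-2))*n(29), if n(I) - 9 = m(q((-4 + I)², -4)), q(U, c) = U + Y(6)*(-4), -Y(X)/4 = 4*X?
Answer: 124/7 ≈ 17.714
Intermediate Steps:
Y(X) = -16*X
q(U, c) = 384 + U (q(U, c) = U - 16*6*(-4) = U - 96*(-4) = U + 384 = 384 + U)
m(A) = -⅐
n(I) = 62/7 (n(I) = 9 - ⅐ = 62/7)
(-1*(-2))*n(29) = -1*(-2)*(62/7) = 2*(62/7) = 124/7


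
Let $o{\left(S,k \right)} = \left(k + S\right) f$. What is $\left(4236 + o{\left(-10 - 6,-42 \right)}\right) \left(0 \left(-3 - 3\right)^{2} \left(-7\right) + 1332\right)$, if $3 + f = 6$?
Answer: $5410584$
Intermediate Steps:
$f = 3$ ($f = -3 + 6 = 3$)
$o{\left(S,k \right)} = 3 S + 3 k$ ($o{\left(S,k \right)} = \left(k + S\right) 3 = \left(S + k\right) 3 = 3 S + 3 k$)
$\left(4236 + o{\left(-10 - 6,-42 \right)}\right) \left(0 \left(-3 - 3\right)^{2} \left(-7\right) + 1332\right) = \left(4236 + \left(3 \left(-10 - 6\right) + 3 \left(-42\right)\right)\right) \left(0 \left(-3 - 3\right)^{2} \left(-7\right) + 1332\right) = \left(4236 - \left(126 - 3 \left(-10 - 6\right)\right)\right) \left(0 \left(-6\right)^{2} \left(-7\right) + 1332\right) = \left(4236 + \left(3 \left(-16\right) - 126\right)\right) \left(0 \cdot 36 \left(-7\right) + 1332\right) = \left(4236 - 174\right) \left(0 \left(-7\right) + 1332\right) = \left(4236 - 174\right) \left(0 + 1332\right) = 4062 \cdot 1332 = 5410584$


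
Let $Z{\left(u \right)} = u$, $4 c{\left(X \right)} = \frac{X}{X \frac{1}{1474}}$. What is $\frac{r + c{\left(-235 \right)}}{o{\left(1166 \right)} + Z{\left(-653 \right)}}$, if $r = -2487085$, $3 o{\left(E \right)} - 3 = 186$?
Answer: $\frac{4973433}{1180} \approx 4214.8$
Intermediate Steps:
$o{\left(E \right)} = 63$ ($o{\left(E \right)} = 1 + \frac{1}{3} \cdot 186 = 1 + 62 = 63$)
$c{\left(X \right)} = \frac{737}{2}$ ($c{\left(X \right)} = \frac{X \frac{1}{X \frac{1}{1474}}}{4} = \frac{X \frac{1}{\frac{1}{1474} X}}{4} = \frac{X \frac{1474}{X}}{4} = \frac{1}{4} \cdot 1474 = \frac{737}{2}$)
$\frac{r + c{\left(-235 \right)}}{o{\left(1166 \right)} + Z{\left(-653 \right)}} = \frac{-2487085 + \frac{737}{2}}{63 - 653} = - \frac{4973433}{2 \left(-590\right)} = \left(- \frac{4973433}{2}\right) \left(- \frac{1}{590}\right) = \frac{4973433}{1180}$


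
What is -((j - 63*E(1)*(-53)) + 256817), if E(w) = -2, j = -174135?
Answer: -76004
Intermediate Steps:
-((j - 63*E(1)*(-53)) + 256817) = -((-174135 - 63*(-2)*(-53)) + 256817) = -((-174135 + 126*(-53)) + 256817) = -((-174135 - 6678) + 256817) = -(-180813 + 256817) = -1*76004 = -76004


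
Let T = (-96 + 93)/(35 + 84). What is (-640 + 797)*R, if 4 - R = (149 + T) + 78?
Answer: -4165838/119 ≈ -35007.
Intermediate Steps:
T = -3/119 ≈ -0.025210
R = -26534/119 (R = 4 - ((149 - 3/119) + 78) = 4 - (17728/119 + 78) = 4 - 1*27010/119 = 4 - 27010/119 = -26534/119 ≈ -222.97)
(-640 + 797)*R = (-640 + 797)*(-26534/119) = 157*(-26534/119) = -4165838/119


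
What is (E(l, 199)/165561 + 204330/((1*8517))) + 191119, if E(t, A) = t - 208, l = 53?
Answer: 89842495902466/470027679 ≈ 1.9114e+5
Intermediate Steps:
E(t, A) = -208 + t
(E(l, 199)/165561 + 204330/((1*8517))) + 191119 = ((-208 + 53)/165561 + 204330/((1*8517))) + 191119 = (-155*1/165561 + 204330/8517) + 191119 = (-155/165561 + 204330*(1/8517)) + 191119 = (-155/165561 + 68110/2839) + 191119 = 11275919665/470027679 + 191119 = 89842495902466/470027679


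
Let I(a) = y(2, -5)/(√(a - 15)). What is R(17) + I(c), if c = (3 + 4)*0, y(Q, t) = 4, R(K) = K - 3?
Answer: 14 - 4*I*√15/15 ≈ 14.0 - 1.0328*I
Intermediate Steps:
R(K) = -3 + K
c = 0 (c = 7*0 = 0)
I(a) = 4/√(-15 + a) (I(a) = 4/(√(a - 15)) = 4/(√(-15 + a)) = 4/√(-15 + a))
R(17) + I(c) = (-3 + 17) + 4/√(-15 + 0) = 14 + 4/√(-15) = 14 + 4*(-I*√15/15) = 14 - 4*I*√15/15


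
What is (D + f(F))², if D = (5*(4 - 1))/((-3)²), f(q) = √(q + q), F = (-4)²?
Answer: 313/9 + 40*√2/3 ≈ 53.634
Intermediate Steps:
F = 16
f(q) = √2*√q (f(q) = √(2*q) = √2*√q)
D = 5/3 (D = (5*3)/9 = 15*(⅑) = 5/3 ≈ 1.6667)
(D + f(F))² = (5/3 + √2*√16)² = (5/3 + √2*4)² = (5/3 + 4*√2)²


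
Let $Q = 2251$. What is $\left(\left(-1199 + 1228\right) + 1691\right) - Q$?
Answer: $-531$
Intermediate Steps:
$\left(\left(-1199 + 1228\right) + 1691\right) - Q = \left(\left(-1199 + 1228\right) + 1691\right) - 2251 = \left(29 + 1691\right) - 2251 = 1720 - 2251 = -531$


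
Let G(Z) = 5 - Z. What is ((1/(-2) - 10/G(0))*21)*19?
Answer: -1995/2 ≈ -997.50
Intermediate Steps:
((1/(-2) - 10/G(0))*21)*19 = ((1/(-2) - 10/(5 - 1*0))*21)*19 = ((1*(-½) - 10/(5 + 0))*21)*19 = ((-½ - 10/5)*21)*19 = ((-½ - 10*⅕)*21)*19 = ((-½ - 2)*21)*19 = -5/2*21*19 = -105/2*19 = -1995/2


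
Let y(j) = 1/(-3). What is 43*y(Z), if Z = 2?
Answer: -43/3 ≈ -14.333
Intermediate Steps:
y(j) = -⅓ (y(j) = 1*(-⅓) = -⅓)
43*y(Z) = 43*(-⅓) = -43/3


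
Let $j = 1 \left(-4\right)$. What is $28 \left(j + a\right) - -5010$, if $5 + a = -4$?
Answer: $4646$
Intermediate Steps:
$a = -9$ ($a = -5 - 4 = -9$)
$j = -4$
$28 \left(j + a\right) - -5010 = 28 \left(-4 - 9\right) - -5010 = 28 \left(-13\right) + 5010 = -364 + 5010 = 4646$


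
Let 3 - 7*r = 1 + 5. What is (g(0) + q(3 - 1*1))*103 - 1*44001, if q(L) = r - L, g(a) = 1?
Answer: -309037/7 ≈ -44148.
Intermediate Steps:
r = -3/7 (r = 3/7 - (1 + 5)/7 = 3/7 - ⅐*6 = 3/7 - 6/7 = -3/7 ≈ -0.42857)
q(L) = -3/7 - L
(g(0) + q(3 - 1*1))*103 - 1*44001 = (1 + (-3/7 - (3 - 1*1)))*103 - 1*44001 = (1 + (-3/7 - (3 - 1)))*103 - 44001 = (1 + (-3/7 - 1*2))*103 - 44001 = (1 + (-3/7 - 2))*103 - 44001 = (1 - 17/7)*103 - 44001 = -10/7*103 - 44001 = -1030/7 - 44001 = -309037/7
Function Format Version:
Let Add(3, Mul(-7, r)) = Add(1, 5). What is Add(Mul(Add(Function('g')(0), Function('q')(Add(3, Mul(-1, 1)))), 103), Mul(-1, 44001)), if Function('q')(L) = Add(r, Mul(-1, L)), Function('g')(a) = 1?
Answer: Rational(-309037, 7) ≈ -44148.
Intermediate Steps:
r = Rational(-3, 7) (r = Add(Rational(3, 7), Mul(Rational(-1, 7), Add(1, 5))) = Add(Rational(3, 7), Mul(Rational(-1, 7), 6)) = Add(Rational(3, 7), Rational(-6, 7)) = Rational(-3, 7) ≈ -0.42857)
Function('q')(L) = Add(Rational(-3, 7), Mul(-1, L))
Add(Mul(Add(Function('g')(0), Function('q')(Add(3, Mul(-1, 1)))), 103), Mul(-1, 44001)) = Add(Mul(Add(1, Add(Rational(-3, 7), Mul(-1, Add(3, Mul(-1, 1))))), 103), Mul(-1, 44001)) = Add(Mul(Add(1, Add(Rational(-3, 7), Mul(-1, Add(3, -1)))), 103), -44001) = Add(Mul(Add(1, Add(Rational(-3, 7), Mul(-1, 2))), 103), -44001) = Add(Mul(Add(1, Add(Rational(-3, 7), -2)), 103), -44001) = Add(Mul(Add(1, Rational(-17, 7)), 103), -44001) = Add(Mul(Rational(-10, 7), 103), -44001) = Add(Rational(-1030, 7), -44001) = Rational(-309037, 7)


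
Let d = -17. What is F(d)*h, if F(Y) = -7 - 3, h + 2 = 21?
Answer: -190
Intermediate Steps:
h = 19 (h = -2 + 21 = 19)
F(Y) = -10
F(d)*h = -10*19 = -190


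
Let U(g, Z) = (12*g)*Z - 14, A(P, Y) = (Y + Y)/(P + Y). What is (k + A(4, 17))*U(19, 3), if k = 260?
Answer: 3680980/21 ≈ 1.7528e+5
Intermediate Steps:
A(P, Y) = 2*Y/(P + Y) (A(P, Y) = (2*Y)/(P + Y) = 2*Y/(P + Y))
U(g, Z) = -14 + 12*Z*g (U(g, Z) = 12*Z*g - 14 = -14 + 12*Z*g)
(k + A(4, 17))*U(19, 3) = (260 + 2*17/(4 + 17))*(-14 + 12*3*19) = (260 + 2*17/21)*(-14 + 684) = (260 + 2*17*(1/21))*670 = (260 + 34/21)*670 = (5494/21)*670 = 3680980/21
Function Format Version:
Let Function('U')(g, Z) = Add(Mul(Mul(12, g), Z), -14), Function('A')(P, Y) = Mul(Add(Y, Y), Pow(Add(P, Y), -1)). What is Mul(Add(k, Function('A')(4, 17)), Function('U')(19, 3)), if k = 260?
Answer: Rational(3680980, 21) ≈ 1.7528e+5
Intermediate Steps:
Function('A')(P, Y) = Mul(2, Y, Pow(Add(P, Y), -1)) (Function('A')(P, Y) = Mul(Mul(2, Y), Pow(Add(P, Y), -1)) = Mul(2, Y, Pow(Add(P, Y), -1)))
Function('U')(g, Z) = Add(-14, Mul(12, Z, g)) (Function('U')(g, Z) = Add(Mul(12, Z, g), -14) = Add(-14, Mul(12, Z, g)))
Mul(Add(k, Function('A')(4, 17)), Function('U')(19, 3)) = Mul(Add(260, Mul(2, 17, Pow(Add(4, 17), -1))), Add(-14, Mul(12, 3, 19))) = Mul(Add(260, Mul(2, 17, Pow(21, -1))), Add(-14, 684)) = Mul(Add(260, Mul(2, 17, Rational(1, 21))), 670) = Mul(Add(260, Rational(34, 21)), 670) = Mul(Rational(5494, 21), 670) = Rational(3680980, 21)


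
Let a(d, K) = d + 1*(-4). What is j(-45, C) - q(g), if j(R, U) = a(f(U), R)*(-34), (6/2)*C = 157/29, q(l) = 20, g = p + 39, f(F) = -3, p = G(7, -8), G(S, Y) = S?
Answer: 218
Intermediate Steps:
p = 7
g = 46 (g = 7 + 39 = 46)
a(d, K) = -4 + d (a(d, K) = d - 4 = -4 + d)
C = 157/87 (C = (157/29)/3 = (157*(1/29))/3 = (⅓)*(157/29) = 157/87 ≈ 1.8046)
j(R, U) = 238 (j(R, U) = (-4 - 3)*(-34) = -7*(-34) = 238)
j(-45, C) - q(g) = 238 - 1*20 = 238 - 20 = 218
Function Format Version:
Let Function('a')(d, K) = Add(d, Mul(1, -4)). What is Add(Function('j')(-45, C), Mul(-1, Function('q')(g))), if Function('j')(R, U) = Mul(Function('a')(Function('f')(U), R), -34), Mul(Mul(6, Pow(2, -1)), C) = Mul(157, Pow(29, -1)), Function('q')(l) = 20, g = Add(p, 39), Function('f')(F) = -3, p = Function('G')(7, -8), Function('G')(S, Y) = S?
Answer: 218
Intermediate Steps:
p = 7
g = 46 (g = Add(7, 39) = 46)
Function('a')(d, K) = Add(-4, d) (Function('a')(d, K) = Add(d, -4) = Add(-4, d))
C = Rational(157, 87) (C = Mul(Rational(1, 3), Mul(157, Pow(29, -1))) = Mul(Rational(1, 3), Mul(157, Rational(1, 29))) = Mul(Rational(1, 3), Rational(157, 29)) = Rational(157, 87) ≈ 1.8046)
Function('j')(R, U) = 238 (Function('j')(R, U) = Mul(Add(-4, -3), -34) = Mul(-7, -34) = 238)
Add(Function('j')(-45, C), Mul(-1, Function('q')(g))) = Add(238, Mul(-1, 20)) = Add(238, -20) = 218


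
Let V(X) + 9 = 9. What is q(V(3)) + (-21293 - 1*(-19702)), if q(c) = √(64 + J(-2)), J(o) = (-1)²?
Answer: -1591 + √65 ≈ -1582.9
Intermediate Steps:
J(o) = 1
V(X) = 0 (V(X) = -9 + 9 = 0)
q(c) = √65 (q(c) = √(64 + 1) = √65)
q(V(3)) + (-21293 - 1*(-19702)) = √65 + (-21293 - 1*(-19702)) = √65 + (-21293 + 19702) = √65 - 1591 = -1591 + √65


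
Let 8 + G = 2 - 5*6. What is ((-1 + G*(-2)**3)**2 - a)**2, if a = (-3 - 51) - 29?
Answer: 6798332304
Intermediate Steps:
G = -36 (G = -8 + (2 - 5*6) = -8 + (2 - 30) = -8 - 28 = -36)
a = -83 (a = -54 - 29 = -83)
((-1 + G*(-2)**3)**2 - a)**2 = ((-1 - 36*(-2)**3)**2 - 1*(-83))**2 = ((-1 - 36*(-8))**2 + 83)**2 = ((-1 + 288)**2 + 83)**2 = (287**2 + 83)**2 = (82369 + 83)**2 = 82452**2 = 6798332304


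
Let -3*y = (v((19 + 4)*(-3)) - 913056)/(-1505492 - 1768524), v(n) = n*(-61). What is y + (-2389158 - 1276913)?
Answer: -12002775414085/3274016 ≈ -3.6661e+6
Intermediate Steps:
v(n) = -61*n
y = -302949/3274016 (y = -(-61*(19 + 4)*(-3) - 913056)/(3*(-1505492 - 1768524)) = -(-1403*(-3) - 913056)/(3*(-3274016)) = -(-61*(-69) - 913056)*(-1)/(3*3274016) = -(4209 - 913056)*(-1)/(3*3274016) = -(-302949)*(-1)/3274016 = -1/3*908847/3274016 = -302949/3274016 ≈ -0.092531)
y + (-2389158 - 1276913) = -302949/3274016 + (-2389158 - 1276913) = -302949/3274016 - 3666071 = -12002775414085/3274016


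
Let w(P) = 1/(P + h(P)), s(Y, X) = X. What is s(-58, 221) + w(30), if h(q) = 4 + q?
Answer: 14145/64 ≈ 221.02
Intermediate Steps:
w(P) = 1/(4 + 2*P) (w(P) = 1/(P + (4 + P)) = 1/(4 + 2*P))
s(-58, 221) + w(30) = 221 + 1/(2*(2 + 30)) = 221 + (½)/32 = 221 + (½)*(1/32) = 221 + 1/64 = 14145/64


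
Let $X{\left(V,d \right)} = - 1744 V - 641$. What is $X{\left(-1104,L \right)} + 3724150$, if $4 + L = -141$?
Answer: $5648885$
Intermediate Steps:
$L = -145$ ($L = -4 - 141 = -145$)
$X{\left(V,d \right)} = -641 - 1744 V$
$X{\left(-1104,L \right)} + 3724150 = \left(-641 - -1925376\right) + 3724150 = \left(-641 + 1925376\right) + 3724150 = 1924735 + 3724150 = 5648885$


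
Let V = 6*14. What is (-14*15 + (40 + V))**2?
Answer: 7396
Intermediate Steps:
V = 84
(-14*15 + (40 + V))**2 = (-14*15 + (40 + 84))**2 = (-210 + 124)**2 = (-86)**2 = 7396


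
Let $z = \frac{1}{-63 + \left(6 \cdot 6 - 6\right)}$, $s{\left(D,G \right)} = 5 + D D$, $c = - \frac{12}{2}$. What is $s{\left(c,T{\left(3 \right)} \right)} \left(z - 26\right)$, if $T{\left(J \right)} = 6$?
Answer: $- \frac{35219}{33} \approx -1067.2$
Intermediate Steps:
$c = -6$ ($c = \left(-12\right) \frac{1}{2} = -6$)
$s{\left(D,G \right)} = 5 + D^{2}$
$z = - \frac{1}{33}$ ($z = \frac{1}{-63 + \left(36 - 6\right)} = \frac{1}{-63 + 30} = \frac{1}{-33} = - \frac{1}{33} \approx -0.030303$)
$s{\left(c,T{\left(3 \right)} \right)} \left(z - 26\right) = \left(5 + \left(-6\right)^{2}\right) \left(- \frac{1}{33} - 26\right) = \left(5 + 36\right) \left(- \frac{859}{33}\right) = 41 \left(- \frac{859}{33}\right) = - \frac{35219}{33}$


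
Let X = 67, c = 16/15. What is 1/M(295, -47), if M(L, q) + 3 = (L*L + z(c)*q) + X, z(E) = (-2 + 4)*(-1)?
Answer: 1/87183 ≈ 1.1470e-5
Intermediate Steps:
c = 16/15 (c = 16*(1/15) = 16/15 ≈ 1.0667)
z(E) = -2 (z(E) = 2*(-1) = -2)
M(L, q) = 64 + L² - 2*q (M(L, q) = -3 + ((L*L - 2*q) + 67) = -3 + ((L² - 2*q) + 67) = -3 + (67 + L² - 2*q) = 64 + L² - 2*q)
1/M(295, -47) = 1/(64 + 295² - 2*(-47)) = 1/(64 + 87025 + 94) = 1/87183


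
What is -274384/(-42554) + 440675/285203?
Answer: 48503811951/6068264231 ≈ 7.9930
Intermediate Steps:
-274384/(-42554) + 440675/285203 = -274384*(-1/42554) + 440675*(1/285203) = 137192/21277 + 440675/285203 = 48503811951/6068264231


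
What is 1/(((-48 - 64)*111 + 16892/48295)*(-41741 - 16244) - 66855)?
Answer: 9659/6962037044711 ≈ 1.3874e-9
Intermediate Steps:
1/(((-48 - 64)*111 + 16892/48295)*(-41741 - 16244) - 66855) = 1/((-112*111 + 16892*(1/48295))*(-57985) - 66855) = 1/((-12432 + 16892/48295)*(-57985) - 66855) = 1/(-600386548/48295*(-57985) - 66855) = 1/(6962682797156/9659 - 66855) = 1/(6962037044711/9659) = 9659/6962037044711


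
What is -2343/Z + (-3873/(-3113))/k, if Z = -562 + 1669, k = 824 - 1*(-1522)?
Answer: -1900763467/898281054 ≈ -2.1160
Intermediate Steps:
k = 2346 (k = 824 + 1522 = 2346)
Z = 1107
-2343/Z + (-3873/(-3113))/k = -2343/1107 - 3873/(-3113)/2346 = -2343*1/1107 - 3873*(-1/3113)*(1/2346) = -781/369 + (3873/3113)*(1/2346) = -781/369 + 1291/2434366 = -1900763467/898281054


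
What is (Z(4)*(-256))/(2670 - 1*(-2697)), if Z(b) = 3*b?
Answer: -1024/1789 ≈ -0.57239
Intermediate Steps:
(Z(4)*(-256))/(2670 - 1*(-2697)) = ((3*4)*(-256))/(2670 - 1*(-2697)) = (12*(-256))/(2670 + 2697) = -3072/5367 = -3072*1/5367 = -1024/1789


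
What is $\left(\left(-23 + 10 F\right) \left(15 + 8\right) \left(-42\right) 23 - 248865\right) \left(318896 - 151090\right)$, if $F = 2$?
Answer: $-30576099066$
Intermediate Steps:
$\left(\left(-23 + 10 F\right) \left(15 + 8\right) \left(-42\right) 23 - 248865\right) \left(318896 - 151090\right) = \left(\left(-23 + 10 \cdot 2\right) \left(15 + 8\right) \left(-42\right) 23 - 248865\right) \left(318896 - 151090\right) = \left(\left(-23 + 20\right) 23 \left(-42\right) 23 - 248865\right) 167806 = \left(\left(-3\right) 23 \left(-42\right) 23 - 248865\right) 167806 = \left(\left(-69\right) \left(-42\right) 23 - 248865\right) 167806 = \left(2898 \cdot 23 - 248865\right) 167806 = \left(66654 - 248865\right) 167806 = \left(-182211\right) 167806 = -30576099066$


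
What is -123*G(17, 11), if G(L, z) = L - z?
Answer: -738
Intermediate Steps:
-123*G(17, 11) = -123*(17 - 1*11) = -123*(17 - 11) = -123*6 = -738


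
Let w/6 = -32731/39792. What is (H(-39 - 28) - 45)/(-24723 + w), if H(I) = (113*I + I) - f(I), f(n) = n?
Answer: 50509312/163995667 ≈ 0.30799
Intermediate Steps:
H(I) = 113*I (H(I) = (113*I + I) - I = 114*I - I = 113*I)
w = -32731/6632 (w = 6*(-32731/39792) = -32731/6632 ≈ -4.9353)
(H(-39 - 28) - 45)/(-24723 + w) = (113*(-39 - 28) - 45)/(-24723 - 32731/6632) = (113*(-67) - 45)/(-163995667/6632) = (-7571 - 45)*(-6632/163995667) = -7616*(-6632/163995667) = 50509312/163995667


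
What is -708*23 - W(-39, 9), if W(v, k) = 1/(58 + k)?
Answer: -1091029/67 ≈ -16284.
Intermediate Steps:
-708*23 - W(-39, 9) = -708*23 - 1/(58 + 9) = -16284 - 1/67 = -1091029/67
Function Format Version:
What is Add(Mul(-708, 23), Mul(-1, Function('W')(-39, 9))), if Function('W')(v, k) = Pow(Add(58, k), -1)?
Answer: Rational(-1091029, 67) ≈ -16284.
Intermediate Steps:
Add(Mul(-708, 23), Mul(-1, Function('W')(-39, 9))) = Add(Mul(-708, 23), Mul(-1, Pow(Add(58, 9), -1))) = Add(-16284, Mul(-1, Pow(67, -1))) = Add(-16284, Mul(-1, Rational(1, 67))) = Add(-16284, Rational(-1, 67)) = Rational(-1091029, 67)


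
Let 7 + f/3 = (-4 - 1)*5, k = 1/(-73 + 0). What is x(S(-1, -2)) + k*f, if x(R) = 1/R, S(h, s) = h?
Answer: 23/73 ≈ 0.31507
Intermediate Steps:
k = -1/73 (k = 1/(-73) = -1/73 ≈ -0.013699)
f = -96 (f = -21 + 3*((-4 - 1)*5) = -21 + 3*(-5*5) = -21 + 3*(-25) = -21 - 75 = -96)
x(S(-1, -2)) + k*f = 1/(-1) - 1/73*(-96) = -1 + 96/73 = 23/73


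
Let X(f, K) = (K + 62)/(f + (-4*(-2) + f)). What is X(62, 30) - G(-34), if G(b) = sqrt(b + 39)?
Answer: 23/33 - sqrt(5) ≈ -1.5391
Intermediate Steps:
G(b) = sqrt(39 + b)
X(f, K) = (62 + K)/(8 + 2*f) (X(f, K) = (62 + K)/(f + (8 + f)) = (62 + K)/(8 + 2*f))
X(62, 30) - G(-34) = (62 + 30)/(2*(4 + 62)) - sqrt(39 - 34) = (1/2)*92/66 - sqrt(5) = (1/2)*(1/66)*92 - sqrt(5) = 23/33 - sqrt(5)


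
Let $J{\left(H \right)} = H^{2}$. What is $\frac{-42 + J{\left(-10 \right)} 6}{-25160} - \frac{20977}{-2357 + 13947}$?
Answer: $- \frac{26712427}{14580220} \approx -1.8321$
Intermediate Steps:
$\frac{-42 + J{\left(-10 \right)} 6}{-25160} - \frac{20977}{-2357 + 13947} = \frac{-42 + \left(-10\right)^{2} \cdot 6}{-25160} - \frac{20977}{-2357 + 13947} = \left(-42 + 100 \cdot 6\right) \left(- \frac{1}{25160}\right) - \frac{20977}{11590} = \left(-42 + 600\right) \left(- \frac{1}{25160}\right) - \frac{20977}{11590} = 558 \left(- \frac{1}{25160}\right) - \frac{20977}{11590} = - \frac{279}{12580} - \frac{20977}{11590} = - \frac{26712427}{14580220}$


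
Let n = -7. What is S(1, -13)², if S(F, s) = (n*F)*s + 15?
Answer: 11236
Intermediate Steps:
S(F, s) = 15 - 7*F*s (S(F, s) = (-7*F)*s + 15 = -7*F*s + 15 = 15 - 7*F*s)
S(1, -13)² = (15 - 7*1*(-13))² = (15 + 91)² = 106² = 11236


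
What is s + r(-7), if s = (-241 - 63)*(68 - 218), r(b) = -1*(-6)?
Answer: 45606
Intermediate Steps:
r(b) = 6
s = 45600 (s = -304*(-150) = 45600)
s + r(-7) = 45600 + 6 = 45606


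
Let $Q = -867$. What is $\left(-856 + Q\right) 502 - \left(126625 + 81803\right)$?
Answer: $-1073374$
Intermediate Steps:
$\left(-856 + Q\right) 502 - \left(126625 + 81803\right) = \left(-856 - 867\right) 502 - \left(126625 + 81803\right) = \left(-1723\right) 502 - 208428 = -864946 - 208428 = -1073374$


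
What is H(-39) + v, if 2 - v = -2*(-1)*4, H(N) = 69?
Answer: 63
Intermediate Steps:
v = -6 (v = 2 - (-2*(-1))*4 = 2 - 2*4 = 2 - 1*8 = 2 - 8 = -6)
H(-39) + v = 69 - 6 = 63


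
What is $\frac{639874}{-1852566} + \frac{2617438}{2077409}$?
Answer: $\frac{1759848319721}{1924268640747} \approx 0.91455$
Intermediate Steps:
$\frac{639874}{-1852566} + \frac{2617438}{2077409} = 639874 \left(- \frac{1}{1852566}\right) + 2617438 \cdot \frac{1}{2077409} = - \frac{319937}{926283} + \frac{2617438}{2077409} = \frac{1759848319721}{1924268640747}$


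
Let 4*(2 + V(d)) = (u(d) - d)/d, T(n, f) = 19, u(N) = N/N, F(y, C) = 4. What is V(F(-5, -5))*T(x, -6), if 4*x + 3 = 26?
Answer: -665/16 ≈ -41.563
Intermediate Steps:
u(N) = 1
x = 23/4 (x = -¾ + (¼)*26 = -¾ + 13/2 = 23/4 ≈ 5.7500)
V(d) = -2 + (1 - d)/(4*d) (V(d) = -2 + ((1 - d)/d)/4 = -2 + (1 - d)/(4*d))
V(F(-5, -5))*T(x, -6) = ((¼)*(1 - 9*4)/4)*19 = ((¼)*(¼)*(1 - 36))*19 = ((¼)*(¼)*(-35))*19 = -35/16*19 = -665/16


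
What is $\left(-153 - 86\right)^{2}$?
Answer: $57121$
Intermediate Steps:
$\left(-153 - 86\right)^{2} = \left(-239\right)^{2} = 57121$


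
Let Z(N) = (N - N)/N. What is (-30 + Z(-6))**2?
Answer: 900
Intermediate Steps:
Z(N) = 0 (Z(N) = 0/N = 0)
(-30 + Z(-6))**2 = (-30 + 0)**2 = (-30)**2 = 900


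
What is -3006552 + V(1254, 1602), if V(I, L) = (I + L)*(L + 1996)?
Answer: 7269336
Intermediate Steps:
V(I, L) = (1996 + L)*(I + L) (V(I, L) = (I + L)*(1996 + L) = (1996 + L)*(I + L))
-3006552 + V(1254, 1602) = -3006552 + (1602² + 1996*1254 + 1996*1602 + 1254*1602) = -3006552 + (2566404 + 2502984 + 3197592 + 2008908) = -3006552 + 10275888 = 7269336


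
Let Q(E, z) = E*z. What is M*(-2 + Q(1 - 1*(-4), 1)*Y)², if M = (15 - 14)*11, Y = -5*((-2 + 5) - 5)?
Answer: 25344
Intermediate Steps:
Y = 10 (Y = -5*(3 - 5) = -5*(-2) = 10)
M = 11 (M = 1*11 = 11)
M*(-2 + Q(1 - 1*(-4), 1)*Y)² = 11*(-2 + ((1 - 1*(-4))*1)*10)² = 11*(-2 + ((1 + 4)*1)*10)² = 11*(-2 + (5*1)*10)² = 11*(-2 + 5*10)² = 11*(-2 + 50)² = 11*48² = 11*2304 = 25344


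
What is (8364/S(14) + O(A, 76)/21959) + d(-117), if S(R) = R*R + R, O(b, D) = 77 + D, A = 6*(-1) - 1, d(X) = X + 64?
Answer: -1445392/109795 ≈ -13.164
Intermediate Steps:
d(X) = 64 + X
A = -7 (A = -6 - 1 = -7)
S(R) = R + R**2 (S(R) = R**2 + R = R + R**2)
(8364/S(14) + O(A, 76)/21959) + d(-117) = (8364/((14*(1 + 14))) + (77 + 76)/21959) + (64 - 117) = (8364/((14*15)) + 153*(1/21959)) - 53 = (8364/210 + 153/21959) - 53 = (8364*(1/210) + 153/21959) - 53 = (1394/35 + 153/21959) - 53 = 4373743/109795 - 53 = -1445392/109795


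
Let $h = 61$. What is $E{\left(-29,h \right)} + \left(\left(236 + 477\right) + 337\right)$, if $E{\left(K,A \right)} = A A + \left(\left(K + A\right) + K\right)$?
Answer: $4774$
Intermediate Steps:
$E{\left(K,A \right)} = A + A^{2} + 2 K$ ($E{\left(K,A \right)} = A^{2} + \left(\left(A + K\right) + K\right) = A^{2} + \left(A + 2 K\right) = A + A^{2} + 2 K$)
$E{\left(-29,h \right)} + \left(\left(236 + 477\right) + 337\right) = \left(61 + 61^{2} + 2 \left(-29\right)\right) + \left(\left(236 + 477\right) + 337\right) = \left(61 + 3721 - 58\right) + \left(713 + 337\right) = 3724 + 1050 = 4774$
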